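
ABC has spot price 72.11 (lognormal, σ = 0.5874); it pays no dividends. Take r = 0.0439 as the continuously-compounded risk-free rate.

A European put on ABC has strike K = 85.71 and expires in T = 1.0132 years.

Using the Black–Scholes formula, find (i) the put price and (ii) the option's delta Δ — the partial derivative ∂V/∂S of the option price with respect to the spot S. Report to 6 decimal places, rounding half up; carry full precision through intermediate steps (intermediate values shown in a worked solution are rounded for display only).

price = 23.255101
Δ = -0.468658

σ√T = 0.5874·√1.0132 = 0.591264
d₁ = (ln(S/K) + (r+σ²/2)T) / (σ√T) = (ln(72.11/85.71) + (0.0439+0.5874²/2)·1.0132) / 0.591264 = (-0.172777 + 0.219276) / 0.591264 = 0.078644
d₂ = d₁ − σ√T = 0.078644 − 0.591264 = -0.512620
e^{−rT} = 0.956495
N(−d₁) = 0.468658,  N(−d₂) = 0.695891
Put price V = K·e^{−rT}·N(−d₂) − S·N(−d₁) = 57.050023 − 33.794922 = 23.255101
Δ = −N(−d₁) = -0.468658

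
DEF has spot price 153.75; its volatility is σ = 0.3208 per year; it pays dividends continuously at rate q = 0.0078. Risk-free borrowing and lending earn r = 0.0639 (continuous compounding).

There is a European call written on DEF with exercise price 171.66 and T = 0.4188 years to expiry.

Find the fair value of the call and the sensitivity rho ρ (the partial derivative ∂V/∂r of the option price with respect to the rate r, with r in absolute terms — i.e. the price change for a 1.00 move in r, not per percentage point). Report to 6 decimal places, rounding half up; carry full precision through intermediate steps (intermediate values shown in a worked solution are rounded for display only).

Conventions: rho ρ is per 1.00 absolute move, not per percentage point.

σ√T = 0.3208·√0.4188 = 0.207605
d₁ = (ln(S/K) + (r−q+σ²/2)T) / (σ√T) = (ln(153.75/171.66) + (0.0639−0.0078+0.3208²/2)·0.4188) / 0.207605 = (-0.110188 + 0.045045) / 0.207605 = -0.313785
d₂ = d₁ − σ√T = -0.313785 − 0.207605 = -0.521390
e^{−rT} = 0.973594
e^{−qT} = 0.996739
N(d₁) = 0.376842,  N(d₂) = 0.301048
Call price V = S·e^{−qT}·N(d₁) − K·e^{−rT}·N(d₂) = 57.750535 − 50.313211 = 7.437324
ρ = K·T·e^{−rT}·N(d₂) = 21.071173

price = 7.437324
ρ = 21.071173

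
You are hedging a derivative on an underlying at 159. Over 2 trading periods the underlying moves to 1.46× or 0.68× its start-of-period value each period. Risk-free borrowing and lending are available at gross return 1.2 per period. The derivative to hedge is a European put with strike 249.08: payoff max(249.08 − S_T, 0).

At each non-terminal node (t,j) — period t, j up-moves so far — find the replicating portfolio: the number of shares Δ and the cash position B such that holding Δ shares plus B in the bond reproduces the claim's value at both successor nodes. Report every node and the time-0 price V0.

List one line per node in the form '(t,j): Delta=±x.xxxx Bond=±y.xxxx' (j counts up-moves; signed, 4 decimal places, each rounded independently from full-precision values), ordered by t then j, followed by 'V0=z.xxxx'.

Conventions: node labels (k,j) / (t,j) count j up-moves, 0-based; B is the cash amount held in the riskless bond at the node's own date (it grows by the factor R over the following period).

No-arbitrage ⇒ martingale measure with p* = (R−d)/(u−d) = 0.6667.
At maturity the claim pays: V(2,0)=175.5584, V(2,1)=91.2248, V(2,2)=0.0000
Node (1,0) S=108.1200: V=(p*·91.2248+(1−p*)·175.5584)/1.2=99.4467; Δ=(91.2248−175.5584)/(157.8552−73.5216)=-1.0000; B=V−Δ·S=207.5667
Node (1,1) S=232.1400: V=(p*·0.0000+(1−p*)·91.2248)/1.2=25.3402; Δ=(0.0000−91.2248)/(338.9244−157.8552)=-0.5038; B=V−Δ·S=142.2951
Node (0,0) S=159.0000: V=(p*·25.3402+(1−p*)·99.4467)/1.2=41.7020; Δ=(25.3402−99.4467)/(232.1400−108.1200)=-0.5975; B=V−Δ·S=136.7102
Verification: the root portfolio costs Δ(0,0)·S0 + B(0,0) = 41.7020, matching V0.

(0,0): Delta=-0.5975 Bond=136.7102
(1,0): Delta=-1.0000 Bond=207.5667
(1,1): Delta=-0.5038 Bond=142.2951
V0=41.7020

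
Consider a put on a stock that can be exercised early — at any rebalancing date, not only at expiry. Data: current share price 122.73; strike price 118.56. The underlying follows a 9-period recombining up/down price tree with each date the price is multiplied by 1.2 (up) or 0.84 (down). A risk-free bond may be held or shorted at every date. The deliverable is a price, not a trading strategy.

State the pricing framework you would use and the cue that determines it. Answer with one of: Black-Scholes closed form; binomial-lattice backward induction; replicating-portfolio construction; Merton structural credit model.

Key observation: an American put (K = 118.56, S₀ = 122.73) on a 9-date tree has no closed form — the optimal stopping decision is embedded and must be resolved recursively from expiry.

framework: binomial-lattice backward induction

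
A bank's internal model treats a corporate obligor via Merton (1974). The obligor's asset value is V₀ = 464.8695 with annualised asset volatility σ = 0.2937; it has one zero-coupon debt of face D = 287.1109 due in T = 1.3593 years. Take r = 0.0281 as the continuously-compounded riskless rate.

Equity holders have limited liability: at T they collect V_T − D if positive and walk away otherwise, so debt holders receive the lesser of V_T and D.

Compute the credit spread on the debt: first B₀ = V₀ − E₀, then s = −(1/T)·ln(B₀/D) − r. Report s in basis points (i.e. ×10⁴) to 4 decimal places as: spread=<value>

Equity is a call on the firm's assets struck at D = 287.1109:
d₁ = [ln(V₀/D) + (r + σ²/2)T] / (σ√T)
   = [ln(464.8695/287.1109) + (0.0281 + 0.5·0.2937²)·1.3593] / (0.2937·√1.3593)
   = [0.481888 + 0.096823] / 0.342422 = 1.690052
d₂ = d₁ − σ√T = 1.690052 − 0.342422 = 1.347630
N(d₁) = 0.954491,  N(d₂) = 0.911111,  e^(−rT) = 0.962524
E₀ = V₀·N(d₁) − D·e^(−rT)·N(d₂)
   = 464.8695·0.954491 − 287.1109·0.962524·0.911111 = 191.927127
B₀ = V₀ − E₀ = 464.8695 − 191.927127 = 272.942373
spread = −(1/T)·ln(B₀/D) − r = −(1/1.3593)·ln(272.942373/287.1109) − 0.0281 = 0.00913083
in basis points: 0.00913083 × 10⁴ = 91.3083 bp

spread=91.3083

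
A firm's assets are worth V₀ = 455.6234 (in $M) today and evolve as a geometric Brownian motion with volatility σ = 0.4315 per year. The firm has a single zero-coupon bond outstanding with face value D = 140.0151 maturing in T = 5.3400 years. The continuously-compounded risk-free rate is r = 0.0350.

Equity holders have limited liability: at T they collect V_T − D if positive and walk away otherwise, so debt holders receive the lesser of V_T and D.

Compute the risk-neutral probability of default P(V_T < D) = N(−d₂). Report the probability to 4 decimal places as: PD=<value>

With assets at 455.6234 and a single debt payment of 140.0151 at 5.3400 years:
d₁ = [ln(V₀/D) + (r + σ²/2)T] / (σ√T)
   = [ln(455.6234/140.0151) + (0.0350 + 0.5·0.4315²)·5.3400] / (0.4315·√5.3400)
   = [1.179916 + 0.684033] / 0.997129 = 1.869316
d₂ = d₁ − σ√T = 1.869316 − 0.997129 = 0.872187
risk-neutral PD = N(−d₂) = N(-0.872187) = 0.191553

PD=0.1916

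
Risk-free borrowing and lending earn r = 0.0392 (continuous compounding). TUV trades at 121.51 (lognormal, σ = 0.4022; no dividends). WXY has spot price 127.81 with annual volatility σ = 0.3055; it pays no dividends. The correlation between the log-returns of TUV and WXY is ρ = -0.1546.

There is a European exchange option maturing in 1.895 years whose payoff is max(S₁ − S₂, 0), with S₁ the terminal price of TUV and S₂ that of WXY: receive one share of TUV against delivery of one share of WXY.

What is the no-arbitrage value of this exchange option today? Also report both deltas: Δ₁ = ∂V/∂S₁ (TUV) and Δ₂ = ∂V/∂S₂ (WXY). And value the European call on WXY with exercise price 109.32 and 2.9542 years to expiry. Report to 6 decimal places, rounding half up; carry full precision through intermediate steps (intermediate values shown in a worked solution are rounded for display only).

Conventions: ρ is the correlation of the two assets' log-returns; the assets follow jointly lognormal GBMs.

exchange price = 33.152325
Δ1 = 0.619740
Δ2 = -0.329805
price(WXY call K=109.32) = 41.507992

σ_eff = √(σ₁² + σ₂² − 2ρσ₁σ₂) = √(0.4022² + 0.3055² − 2·-0.1546·0.4022·0.3055) = 0.541375
d₁ = (ln(S₁/S₂) + (q₂ − q₁ + σ_eff²/2)T) / (σ_eff√T) = (ln(121.51/127.81) + (0.0 − 0.0 + 0.146544)·1.895) / 0.745252 = 0.304799
d₂ = d₁ − σ_eff√T = 0.304799 − 0.745252 = -0.440453
N(d₁) = 0.619740,  N(d₂) = 0.329805
V = S₁·e^{−q₁T}·N(d₁) − S₂·e^{−q₂T}·N(d₂) = 75.304645 − 42.152320 = 33.152325
Δ₁ = e^{−q₁T}·N(d₁) = 0.619740;  Δ₂ = −e^{−q₂T}·N(d₂) = -0.329805
[vanilla: WXY call K=109.32]
σ√T = 0.3055·√2.9542 = 0.525087
d₁ = (ln(S/K) + (r+σ²/2)T) / (σ√T) = (ln(127.81/109.32) + (0.0392+0.3055²/2)·2.9542) / 0.525087 = (0.156265 + 0.253663) / 0.525087 = 0.780686
d₂ = d₁ − σ√T = 0.780686 − 0.525087 = 0.255600
e^{−rT} = 0.890649
N(d₁) = 0.782507,  N(d₂) = 0.600870
price = S·N(d₁) − K·e^{−rT}·N(d₂) = 100.012158 − 58.504166 = 41.507992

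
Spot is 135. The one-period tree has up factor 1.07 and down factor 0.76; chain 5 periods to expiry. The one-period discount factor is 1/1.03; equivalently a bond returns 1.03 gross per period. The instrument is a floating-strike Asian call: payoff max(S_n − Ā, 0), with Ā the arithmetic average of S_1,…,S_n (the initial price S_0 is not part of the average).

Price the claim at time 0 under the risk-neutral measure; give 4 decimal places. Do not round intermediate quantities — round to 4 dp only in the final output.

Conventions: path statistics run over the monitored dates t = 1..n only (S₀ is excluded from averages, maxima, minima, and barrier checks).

price = 11.6627

Risk-neutral up-probability p* = (R−d)/(u−d) = (1.03−0.76)/(1.07−0.76) = 0.8710; the claim prices as the p*-weighted sum of path payoffs discounted by R^5.
Enumerate all 2^5 = 32 price paths (U = up ×1.07, D = down ×0.76); each path with k up-moves has probability p*^k·(1−p*)^(5−k).
DDDDD: Ā=63.8213, payoff=0.0000, prob=0.000036
UDDDD: Ā=89.8536, payoff=0.0000, prob=0.000241
DUDDD: Ā=81.4836, payoff=0.0000, prob=0.000241
UUDDD: Ā=114.7204, payoff=0.0000, prob=0.001630
DDUDD: Ā=75.1224, payoff=0.0000, prob=0.000241
UDUDD: Ā=105.7645, payoff=0.0000, prob=0.001630
DUUDD: Ā=97.3945, payoff=0.0000, prob=0.001630
UUUDD: Ā=137.1211, payoff=0.0000, prob=0.011000
DDDUD: Ā=70.2879, payoff=0.0000, prob=0.000241
UDDUD: Ā=98.9580, payoff=0.0000, prob=0.001630
DUDUD: Ā=90.5880, payoff=0.0000, prob=0.001630
UUDUD: Ā=127.5383, payoff=0.0000, prob=0.011000
DDUUD: Ā=84.2268, payoff=0.0000, prob=0.001630
UDUUD: Ā=118.5824, payoff=0.0000, prob=0.011000
DUUUD: Ā=110.2124, payoff=0.0000, prob=0.011000
UUUUD: Ā=155.1675, payoff=0.0000, prob=0.074252
DDDDU: Ā=66.6137, payoff=0.0000, prob=0.000241
UDDDU: Ā=93.7850, payoff=0.0000, prob=0.001630
DUDDU: Ā=85.4150, payoff=0.0000, prob=0.001630
UUDDU: Ā=120.2554, payoff=0.0000, prob=0.011000
DDUDU: Ā=79.0538, payoff=0.0000, prob=0.001630
UDUDU: Ā=111.2995, payoff=0.0000, prob=0.011000
DUUDU: Ā=102.9295, payoff=0.0000, prob=0.011000
UUUDU: Ā=144.9139, payoff=0.0000, prob=0.074252
DDDUU: Ā=74.2193, payoff=0.0000, prob=0.001630
UDDUU: Ā=104.4930, payoff=0.0000, prob=0.011000
DUDUU: Ā=96.1230, payoff=0.0000, prob=0.011000
UUDUU: Ā=135.3311, payoff=0.0000, prob=0.074252
DDUUU: Ā=89.7618, payoff=5.7622, prob=0.011000
UDUUU: Ā=126.3752, payoff=8.1125, prob=0.074252
DUUUU: Ā=118.0052, payoff=16.4825, prob=0.074252
UUUUU: Ā=166.1388, payoff=23.2056, prob=0.501199
Price = Σ prob·payoff / R^5 = 13.520252 / 1.159274 = 11.6627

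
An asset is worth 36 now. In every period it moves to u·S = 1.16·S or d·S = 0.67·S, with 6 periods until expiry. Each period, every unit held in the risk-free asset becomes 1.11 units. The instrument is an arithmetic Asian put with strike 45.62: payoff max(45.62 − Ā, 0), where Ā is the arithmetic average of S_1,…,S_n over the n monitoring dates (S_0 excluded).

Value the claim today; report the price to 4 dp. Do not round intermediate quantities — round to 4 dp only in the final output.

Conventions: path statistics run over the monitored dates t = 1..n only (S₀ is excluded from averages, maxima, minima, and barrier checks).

No-arbitrage gives p* = (R−d)/(u−d) = 0.8980: enumerate every path, weight its payoff by its p*-probability, and discount by R^6.
Enumerate all 2^6 = 64 price paths (U = up ×1.16, D = down ×0.67); each path with k up-moves has probability p*^k·(1−p*)^(6−k).
DDDDDD: Ā=11.0799, payoff=34.5401, prob=0.000001
UDDDDD: Ā=19.1831, payoff=26.4369, prob=0.000010
DUDDDD: Ā=16.2431, payoff=29.3769, prob=0.000010
UUDDDD: Ā=28.1223, payoff=17.4977, prob=0.000087
DDUDDD: Ā=14.2733, payoff=31.3467, prob=0.000010
UDUDDD: Ā=24.7119, payoff=20.9081, prob=0.000087
DUUDDD: Ā=21.7719, payoff=23.8481, prob=0.000087
UUUDDD: Ā=37.6947, payoff=7.9253, prob=0.000769
DDDUDD: Ā=12.9535, payoff=32.6665, prob=0.000010
UDDUDD: Ā=22.4269, payoff=23.1931, prob=0.000087
DUDUDD: Ā=19.4869, payoff=26.1331, prob=0.000087
UUDUDD: Ā=33.7386, payoff=11.8814, prob=0.000769
DDUUDD: Ā=17.5171, payoff=28.1029, prob=0.000087
UDUUDD: Ā=30.3282, payoff=15.2918, prob=0.000769
DUUUDD: Ā=27.3882, payoff=18.2318, prob=0.000769
UUUUDD: Ā=47.4184, payoff=0.0000, prob=0.006770
DDDDUD: Ā=12.0693, payoff=33.5507, prob=0.000010
UDDDUD: Ā=20.8960, payoff=24.7240, prob=0.000087
DUDDUD: Ā=17.9560, payoff=27.6640, prob=0.000087
UUDDUD: Ā=31.0880, payoff=14.5320, prob=0.000769
DDUDUD: Ā=15.9862, payoff=29.6338, prob=0.000087
UDUDUD: Ā=27.6776, payoff=17.9424, prob=0.000769
DUUDUD: Ā=24.7376, payoff=20.8824, prob=0.000769
UUUDUD: Ā=42.8293, payoff=2.7907, prob=0.006770
DDDUUD: Ā=14.6664, payoff=30.9536, prob=0.000087
UDDUUD: Ā=25.3927, payoff=20.2273, prob=0.000769
DUDUUD: Ā=22.4527, payoff=23.1673, prob=0.000769
UUDUUD: Ā=38.8733, payoff=6.7467, prob=0.006770
DDUUUD: Ā=20.4829, payoff=25.1371, prob=0.000769
UDUUUD: Ā=35.4629, payoff=10.1571, prob=0.006770
DUUUUD: Ā=32.5229, payoff=13.0971, prob=0.006770
UUUUUD: Ā=56.3082, payoff=0.0000, prob=0.059574
DDDDDU: Ā=11.4768, payoff=34.1432, prob=0.000010
UDDDDU: Ā=19.8703, payoff=25.7497, prob=0.000087
DUDDDU: Ā=16.9303, payoff=28.6897, prob=0.000087
UUDDDU: Ā=29.3121, payoff=16.3079, prob=0.000769
DDUDDU: Ā=14.9605, payoff=30.6595, prob=0.000087
UDUDDU: Ā=25.9017, payoff=19.7183, prob=0.000769
DUUDDU: Ā=22.9617, payoff=22.6583, prob=0.000769
UUUDDU: Ā=39.7547, payoff=5.8653, prob=0.006770
DDDUDU: Ā=13.6407, payoff=31.9793, prob=0.000087
UDDUDU: Ā=23.6168, payoff=22.0032, prob=0.000769
DUDUDU: Ā=20.6768, payoff=24.9432, prob=0.000769
UUDUDU: Ā=35.7986, payoff=9.8214, prob=0.006770
DDUUDU: Ā=18.7070, payoff=26.9130, prob=0.000769
UDUUDU: Ā=32.3882, payoff=13.2318, prob=0.006770
DUUUDU: Ā=29.4482, payoff=16.1718, prob=0.006770
UUUUDU: Ā=50.9850, payoff=0.0000, prob=0.059574
DDDDUU: Ā=12.7565, payoff=32.8635, prob=0.000087
UDDDUU: Ā=22.0859, payoff=23.5341, prob=0.000769
DUDDUU: Ā=19.1459, payoff=26.4741, prob=0.000769
UUDDUU: Ā=33.1480, payoff=12.4720, prob=0.006770
DDUDUU: Ā=17.1761, payoff=28.4439, prob=0.000769
UDUDUU: Ā=29.7376, payoff=15.8824, prob=0.006770
DUUDUU: Ā=26.7976, payoff=18.8224, prob=0.006770
UUUDUU: Ā=46.3959, payoff=0.0000, prob=0.059574
DDDUUU: Ā=15.8563, payoff=29.7637, prob=0.000769
UDDUUU: Ā=27.4527, payoff=18.1673, prob=0.006770
DUDUUU: Ā=24.5127, payoff=21.1073, prob=0.006770
UUDUUU: Ā=42.4399, payoff=3.1801, prob=0.059574
DDUUUU: Ā=22.5429, payoff=23.0771, prob=0.006770
UDUUUU: Ā=39.0295, payoff=6.5905, prob=0.059574
DUUUUU: Ā=36.0895, payoff=9.5305, prob=0.059574
UUUUUU: Ā=62.4832, payoff=0.0000, prob=0.524251
Price = Σ prob·payoff / R^6 = 2.775684 / 1.870415 = 1.4840

price = 1.4840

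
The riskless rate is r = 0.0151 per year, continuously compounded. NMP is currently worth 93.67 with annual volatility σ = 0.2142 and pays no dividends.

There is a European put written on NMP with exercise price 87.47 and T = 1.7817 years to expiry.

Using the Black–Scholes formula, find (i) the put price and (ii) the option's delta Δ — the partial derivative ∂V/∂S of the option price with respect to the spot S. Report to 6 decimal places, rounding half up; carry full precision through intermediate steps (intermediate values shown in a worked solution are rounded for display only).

price = 6.458822
Δ = -0.316833

σ√T = 0.2142·√1.7817 = 0.285915
d₁ = (ln(S/K) + (r+σ²/2)T) / (σ√T) = (ln(93.67/87.47) + (0.0151+0.2142²/2)·1.7817) / 0.285915 = (0.068482 + 0.067777) / 0.285915 = 0.476573
d₂ = d₁ − σ√T = 0.476573 − 0.285915 = 0.190658
e^{−rT} = 0.973455
N(−d₁) = 0.316833,  N(−d₂) = 0.424397
Put price V = K·e^{−rT}·N(−d₂) − S·N(−d₁) = 36.136566 − 29.677745 = 6.458822
Δ = −N(−d₁) = -0.316833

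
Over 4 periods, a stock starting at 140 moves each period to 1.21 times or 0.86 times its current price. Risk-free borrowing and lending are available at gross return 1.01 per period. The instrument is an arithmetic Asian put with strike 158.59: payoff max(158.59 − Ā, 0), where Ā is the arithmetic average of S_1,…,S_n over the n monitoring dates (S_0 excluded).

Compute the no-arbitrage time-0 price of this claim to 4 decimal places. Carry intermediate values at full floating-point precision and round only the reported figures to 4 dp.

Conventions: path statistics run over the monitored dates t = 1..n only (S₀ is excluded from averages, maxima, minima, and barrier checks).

price = 22.4707

Set p* = 0.4286 (from d < R < u); the path-dependent value is the discounted p*-expectation over all price paths.
Enumerate all 2^4 = 16 price paths (U = up ×1.21, D = down ×0.86); each path with k up-moves has probability p*^k·(1−p*)^(4−k).
DDDD: Ā=97.3932, payoff=61.1968, prob=0.106622
UDDD: Ā=137.0300, payoff=21.5600, prob=0.079967
DUDD: Ā=124.7800, payoff=33.8100, prob=0.079967
UUDD: Ā=175.5626, payoff=0.0000, prob=0.059975
DDUD: Ā=114.2450, payoff=44.3450, prob=0.079967
UDUD: Ā=160.7401, payoff=0.0000, prob=0.059975
DUUD: Ā=148.4901, payoff=10.0999, prob=0.059975
UUUD: Ā=208.9221, payoff=0.0000, prob=0.044981
DDDU: Ā=105.1849, payoff=53.4051, prob=0.079967
UDDU: Ā=147.9928, payoff=10.5972, prob=0.059975
DUDU: Ā=135.7428, payoff=22.8472, prob=0.059975
UUDU: Ā=190.9869, payoff=0.0000, prob=0.044981
DDUU: Ā=125.2078, payoff=33.3822, prob=0.059975
UDUU: Ā=176.1644, payoff=0.0000, prob=0.044981
DUUU: Ā=163.9144, payoff=0.0000, prob=0.044981
UUUU: Ā=230.6237, payoff=0.0000, prob=0.033736
Price = Σ prob·payoff / R^4 = 23.383107 / 1.040604 = 22.4707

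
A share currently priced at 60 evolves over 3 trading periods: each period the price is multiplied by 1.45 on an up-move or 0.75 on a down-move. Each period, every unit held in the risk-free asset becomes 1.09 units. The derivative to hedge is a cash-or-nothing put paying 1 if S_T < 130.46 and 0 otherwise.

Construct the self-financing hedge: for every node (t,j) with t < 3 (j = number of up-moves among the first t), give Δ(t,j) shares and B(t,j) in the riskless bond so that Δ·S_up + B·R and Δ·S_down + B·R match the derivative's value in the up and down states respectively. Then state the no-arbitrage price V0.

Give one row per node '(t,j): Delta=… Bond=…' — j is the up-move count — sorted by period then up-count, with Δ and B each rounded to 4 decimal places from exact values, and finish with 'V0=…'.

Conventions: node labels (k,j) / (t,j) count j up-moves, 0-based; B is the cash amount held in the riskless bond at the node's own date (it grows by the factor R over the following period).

(0,0): Delta=-0.0047 Bond=0.9674
(1,0): Delta=0.0000 Bond=0.8417
(1,1): Delta=-0.0073 Bond=1.2797
(2,0): Delta=0.0000 Bond=0.9174
(2,1): Delta=0.0000 Bond=0.9174
(2,2): Delta=-0.0113 Bond=1.9004
V0=0.6837

Risk-neutral probability p* = (R−d)/(u−d) = (1.09−0.75)/(1.45−0.75) = 0.4857.
Payoffs at expiry: V(3,0)=1.0000, V(3,1)=1.0000, V(3,2)=1.0000, V(3,3)=0.0000
Node (2,0) S=33.7500: V=(p*·1.0000+(1−p*)·1.0000)/1.09=0.9174; Δ=(1.0000−1.0000)/(48.9375−25.3125)=0.0000; B=V−Δ·S=0.9174
Node (2,1) S=65.2500: V=(p*·1.0000+(1−p*)·1.0000)/1.09=0.9174; Δ=(1.0000−1.0000)/(94.6125−48.9375)=0.0000; B=V−Δ·S=0.9174
Node (2,2) S=126.1500: V=(p*·0.0000+(1−p*)·1.0000)/1.09=0.4718; Δ=(0.0000−1.0000)/(182.9175−94.6125)=-0.0113; B=V−Δ·S=1.9004
Node (1,0) S=45.0000: V=(p*·0.9174+(1−p*)·0.9174)/1.09=0.8417; Δ=(0.9174−0.9174)/(65.2500−33.7500)=0.0000; B=V−Δ·S=0.8417
Node (1,1) S=87.0000: V=(p*·0.4718+(1−p*)·0.9174)/1.09=0.6431; Δ=(0.4718−0.9174)/(126.1500−65.2500)=-0.0073; B=V−Δ·S=1.2797
Node (0,0) S=60.0000: V=(p*·0.6431+(1−p*)·0.8417)/1.09=0.6837; Δ=(0.6431−0.8417)/(87.0000−45.0000)=-0.0047; B=V−Δ·S=0.9674
Sanity check at the root: Δ(0,0)·S0 + B(0,0) reproduces V0 = 0.6837.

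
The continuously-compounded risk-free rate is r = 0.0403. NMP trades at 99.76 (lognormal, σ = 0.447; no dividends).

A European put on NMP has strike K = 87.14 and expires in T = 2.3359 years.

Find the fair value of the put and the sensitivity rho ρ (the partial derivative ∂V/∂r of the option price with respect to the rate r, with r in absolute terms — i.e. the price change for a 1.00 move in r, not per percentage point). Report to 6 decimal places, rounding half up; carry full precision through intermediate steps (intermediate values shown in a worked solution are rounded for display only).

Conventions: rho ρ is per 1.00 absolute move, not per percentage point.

price = 14.990621
ρ = -93.061955

σ√T = 0.447·√2.3359 = 0.683179
d₁ = (ln(S/K) + (r+σ²/2)T) / (σ√T) = (ln(99.76/87.14) + (0.0403+0.447²/2)·2.3359) / 0.683179 = (0.135251 + 0.327504) / 0.683179 = 0.677355
d₂ = d₁ − σ√T = 0.677355 − 0.683179 = -0.005824
e^{−rT} = 0.910158
N(−d₁) = 0.249090,  N(−d₂) = 0.502323
Put price V = K·e^{−rT}·N(−d₂) − S·N(−d₁) = 39.839871 − 24.849250 = 14.990621
ρ = −K·T·e^{−rT}·N(−d₂) = -93.061955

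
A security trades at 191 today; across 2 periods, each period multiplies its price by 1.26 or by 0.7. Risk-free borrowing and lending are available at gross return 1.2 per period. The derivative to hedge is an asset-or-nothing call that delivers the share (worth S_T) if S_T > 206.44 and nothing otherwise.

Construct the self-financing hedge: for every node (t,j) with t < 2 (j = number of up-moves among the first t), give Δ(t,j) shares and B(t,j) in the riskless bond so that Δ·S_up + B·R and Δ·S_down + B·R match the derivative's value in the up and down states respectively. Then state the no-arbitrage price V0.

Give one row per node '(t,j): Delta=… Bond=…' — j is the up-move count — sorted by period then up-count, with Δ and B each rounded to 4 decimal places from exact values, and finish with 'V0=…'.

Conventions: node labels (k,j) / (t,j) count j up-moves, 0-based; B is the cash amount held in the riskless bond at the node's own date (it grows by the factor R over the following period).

(0,0): Delta=2.1094 Bond=-235.0195
(1,0): Delta=0.0000 Bond=0.0000
(1,1): Delta=2.2500 Bond=-315.8662
V0=167.8711

Arbitrage-free pricing uses the up-move probability p* = (R−d)/(u−d) = 0.8929, discounting each step at R = 1.2.
Expiry values: V(2,0)=0.0000, V(2,1)=0.0000, V(2,2)=303.2316
(1,0): S=133.7000. Δ = (V_up−V_dn)/(S_up−S_dn) = (0.0000−0.0000)/(168.4620−93.5900) = 0.0000. V = [p*·0.0000 + (1−p*)·0.0000]/1.2 = 0.0000. B = V − Δ·S = 0.0000.
(1,1): S=240.6600. Δ = (V_up−V_dn)/(S_up−S_dn) = (303.2316−0.0000)/(303.2316−168.4620) = 2.2500. V = [p*·303.2316 + (1−p*)·0.0000]/1.2 = 225.6188. B = V − Δ·S = -315.8662.
(0,0): S=191.0000. Δ = (V_up−V_dn)/(S_up−S_dn) = (225.6188−0.0000)/(240.6600−133.7000) = 2.1094. V = [p*·225.6188 + (1−p*)·0.0000]/1.2 = 167.8711. B = V − Δ·S = -235.0195.
Sanity check at the root: Δ(0,0)·S0 + B(0,0) reproduces V0 = 167.8711.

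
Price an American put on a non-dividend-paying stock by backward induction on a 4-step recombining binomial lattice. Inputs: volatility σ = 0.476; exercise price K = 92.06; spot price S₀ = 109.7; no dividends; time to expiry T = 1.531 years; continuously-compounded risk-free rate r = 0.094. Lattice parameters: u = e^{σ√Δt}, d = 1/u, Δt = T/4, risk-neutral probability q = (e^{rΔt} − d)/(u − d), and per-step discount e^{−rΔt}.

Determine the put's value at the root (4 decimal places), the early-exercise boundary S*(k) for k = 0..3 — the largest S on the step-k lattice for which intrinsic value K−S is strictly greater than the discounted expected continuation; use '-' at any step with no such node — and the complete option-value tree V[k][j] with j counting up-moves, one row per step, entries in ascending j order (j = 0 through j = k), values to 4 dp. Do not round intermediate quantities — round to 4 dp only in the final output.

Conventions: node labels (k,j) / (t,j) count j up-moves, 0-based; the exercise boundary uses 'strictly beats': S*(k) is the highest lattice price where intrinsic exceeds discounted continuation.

Δt=0.38275  u=1.34244  d=0.74491  q=0.48822  discount=0.96466
step 4 (expiry): payoffs max(K−S,0) = 58.2821 31.1877 0.0000 0.0000 0.0000
step 3: (k=3,j=0): S=45.3446, K−S=46.7154, hold=43.4621 ⇒ V=46.7154 exercise | (k=3,j=1): S=81.7171, K−S=10.3429, hold=15.3974 ⇒ V=15.3974 continue | (k=3,j=2): S=147.2652, K−S=0.0000, hold=0.0000 ⇒ V=0.0000 continue | (k=3,j=3): S=265.3918, K−S=0.0000, hold=0.0000 ⇒ V=0.0000 continue  boundary S*=45.3446
step 2: (k=2,j=0): S=60.8723, K−S=31.1877, hold=30.3149 ⇒ V=31.1877 exercise | (k=2,j=1): S=109.7000, K−S=0.0000, hold=7.6017 ⇒ V=7.6017 continue | (k=2,j=2): S=197.6942, K−S=0.0000, hold=0.0000 ⇒ V=0.0000 continue  boundary S*=60.8723
step 1: (k=1,j=0): S=81.7171, K−S=10.3429, hold=18.9774 ⇒ V=18.9774 continue | (k=1,j=1): S=147.2652, K−S=0.0000, hold=3.7529 ⇒ V=3.7529 continue  boundary S*=-
step 0: (k=0,j=0): S=109.7000, K−S=0.0000, hold=11.1366 ⇒ V=11.1366 continue  boundary S*=-

price = 11.1366
boundary = - - 60.8723 45.3446
tree:
11.1366
18.9774 3.7529
31.1877 7.6017 0.0000
46.7154 15.3974 0.0000 0.0000
58.2821 31.1877 0.0000 0.0000 0.0000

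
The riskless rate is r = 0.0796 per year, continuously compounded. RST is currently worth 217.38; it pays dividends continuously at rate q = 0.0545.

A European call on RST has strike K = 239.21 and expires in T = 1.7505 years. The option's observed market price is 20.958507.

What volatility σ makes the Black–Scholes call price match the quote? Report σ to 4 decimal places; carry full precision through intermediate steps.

At σ = 0.2427 the Black–Scholes value reproduces the quote:
σ√T = 0.2427·√1.7505 = 0.321108
d₁ = (ln(S/K) + (r−q+σ²/2)T) / (σ√T) = (ln(217.38/239.21) + (0.0796−0.0545+0.2427²/2)·1.7505) / 0.321108 = (-0.095695 + 0.095493) / 0.321108 = -0.000630
d₂ = d₁ − σ√T = -0.000630 − 0.321108 = -0.321737
e^{−rT} = 0.869932
e^{−qT} = 0.909007
N(d₁) = 0.499749,  N(d₂) = 0.373826
V = S·e^{−qT}·N(d₁) − K·e^{−rT}·N(d₂) = 98.750355 − 77.791848 = 20.958507 (the observed quote) — the price is monotone increasing in volatility, hence this σ is the only solution

sigma = 0.2427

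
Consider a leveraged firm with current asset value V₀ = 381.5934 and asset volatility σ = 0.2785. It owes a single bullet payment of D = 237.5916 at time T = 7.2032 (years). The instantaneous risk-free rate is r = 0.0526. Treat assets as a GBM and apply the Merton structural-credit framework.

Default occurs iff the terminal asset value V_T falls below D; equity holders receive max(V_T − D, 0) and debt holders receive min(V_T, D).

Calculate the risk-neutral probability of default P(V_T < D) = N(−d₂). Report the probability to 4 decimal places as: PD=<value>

PD=0.2215

With assets at 381.5934 and a single debt payment of 237.5916 at 7.2032 years:
d₁ = [ln(V₀/D) + (r + σ²/2)T] / (σ√T)
   = [ln(381.5934/237.5916) + (0.0526 + 0.5·0.2785²)·7.2032] / (0.2785·√7.2032)
   = [0.473802 + 0.658237] / 0.747460 = 1.514514
d₂ = d₁ − σ√T = 1.514514 − 0.747460 = 0.767055
risk-neutral PD = N(−d₂) = N(-0.767055) = 0.221525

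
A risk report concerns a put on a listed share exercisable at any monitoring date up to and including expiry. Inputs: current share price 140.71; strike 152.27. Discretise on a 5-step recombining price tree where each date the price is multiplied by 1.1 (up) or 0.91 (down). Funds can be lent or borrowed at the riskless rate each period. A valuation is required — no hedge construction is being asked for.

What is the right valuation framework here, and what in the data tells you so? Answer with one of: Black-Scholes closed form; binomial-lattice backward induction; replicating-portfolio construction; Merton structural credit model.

framework: binomial-lattice backward induction

Key observation: an American put (K = 152.27, S₀ = 140.71) on a 5-date tree has no closed form — the optimal stopping decision is embedded and must be resolved recursively from expiry.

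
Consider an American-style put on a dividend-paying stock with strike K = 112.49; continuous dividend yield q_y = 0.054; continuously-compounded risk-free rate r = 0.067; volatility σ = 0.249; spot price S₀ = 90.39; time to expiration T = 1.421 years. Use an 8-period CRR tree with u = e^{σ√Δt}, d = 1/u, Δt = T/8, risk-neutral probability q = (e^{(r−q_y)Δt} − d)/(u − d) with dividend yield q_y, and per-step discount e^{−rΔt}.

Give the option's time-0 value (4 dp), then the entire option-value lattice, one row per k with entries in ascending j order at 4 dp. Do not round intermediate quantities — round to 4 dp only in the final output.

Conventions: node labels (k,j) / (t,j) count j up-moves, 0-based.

Δt=0.17763  u=1.11065  d=0.90038  q=0.48478  discount=0.98817
step 8 (expiry): payoffs max(K−S,0) = 73.4497 64.3324 53.0859 39.2129 22.1000 0.9907 0.0000 0.0000 0.0000
k=7: (k=7,j=0): S=43.3599, K−S=69.1301, hold=68.2132 ⇒ V=69.1301 exercise | (k=7,j=1): S=53.4861, K−S=59.0039, hold=58.1837 ⇒ V=59.0039 exercise | (k=7,j=2): S=65.9770, K−S=46.5130, hold=45.8120 ⇒ V=46.5130 exercise | (k=7,j=3): S=81.3850, K−S=31.1050, hold=30.5511 ⇒ V=31.1050 exercise | (k=7,j=4): S=100.3914, K−S=12.0986, hold=11.7262 ⇒ V=12.0986 exercise | (k=7,j=5): S=123.8364, K−S=0.0000, hold=0.5044 ⇒ V=0.5044 continue | (k=7,j=6): S=152.7566, K−S=0.0000, hold=0.0000 ⇒ V=0.0000 continue | (k=7,j=7): S=188.4309, K−S=0.0000, hold=0.0000 ⇒ V=0.0000 continue
k=6: (k=6,j=0): S=48.1576, K−S=64.3324, hold=63.4613 ⇒ V=64.3324 exercise | (k=6,j=1): S=59.4041, K−S=53.0859, hold=52.3221 ⇒ V=53.0859 exercise | (k=6,j=2): S=73.2771, K−S=39.2129, hold=38.5816 ⇒ V=39.2129 exercise | (k=6,j=3): S=90.3900, K−S=22.1000, hold=21.6321 ⇒ V=22.1000 exercise | (k=6,j=4): S=111.4993, K−S=0.9907, hold=6.4013 ⇒ V=6.4013 continue | (k=6,j=5): S=137.5385, K−S=0.0000, hold=0.2568 ⇒ V=0.2568 continue | (k=6,j=6): S=169.6587, K−S=0.0000, hold=0.0000 ⇒ V=0.0000 continue
k=5: (k=5,j=0): S=53.4861, K−S=59.0039, hold=58.1837 ⇒ V=59.0039 exercise | (k=5,j=1): S=65.9770, K−S=46.5130, hold=45.8120 ⇒ V=46.5130 exercise | (k=5,j=2): S=81.3850, K−S=31.1050, hold=30.5511 ⇒ V=31.1050 exercise | (k=5,j=3): S=100.3914, K−S=12.0986, hold=14.3181 ⇒ V=14.3181 continue | (k=5,j=4): S=123.8364, K−S=0.0000, hold=3.3821 ⇒ V=3.3821 continue | (k=5,j=5): S=152.7566, K−S=0.0000, hold=0.1307 ⇒ V=0.1307 continue
k=4: (k=4,j=0): S=59.4041, K−S=53.0859, hold=52.3221 ⇒ V=53.0859 exercise | (k=4,j=1): S=73.2771, K−S=39.2129, hold=38.5816 ⇒ V=39.2129 exercise | (k=4,j=2): S=90.3900, K−S=22.1000, hold=22.6953 ⇒ V=22.6953 continue | (k=4,j=3): S=111.4993, K−S=0.9907, hold=8.9098 ⇒ V=8.9098 continue | (k=4,j=4): S=137.5385, K−S=0.0000, hold=1.7845 ⇒ V=1.7845 continue
k=3: (k=3,j=0): S=65.9770, K−S=46.5130, hold=45.8120 ⇒ V=46.5130 exercise | (k=3,j=1): S=81.3850, K−S=31.1050, hold=30.8363 ⇒ V=31.1050 exercise | (k=3,j=2): S=100.3914, K−S=12.0986, hold=15.8229 ⇒ V=15.8229 continue | (k=3,j=3): S=123.8364, K−S=0.0000, hold=5.3911 ⇒ V=5.3911 continue
k=2: (k=2,j=0): S=73.2771, K−S=39.2129, hold=38.5816 ⇒ V=39.2129 exercise | (k=2,j=1): S=90.3900, K−S=22.1000, hold=23.4162 ⇒ V=23.4162 continue | (k=2,j=2): S=111.4993, K−S=0.9907, hold=10.6384 ⇒ V=10.6384 continue
k=1: (k=1,j=0): S=81.3850, K−S=31.1050, hold=31.1816 ⇒ V=31.1816 continue | (k=1,j=1): S=100.3914, K−S=12.0986, hold=17.0180 ⇒ V=17.0180 continue
k=0: (k=0,j=0): S=90.3900, K−S=22.1000, hold=24.0277 ⇒ V=24.0277 continue

price = 24.0277
tree:
24.0277
31.1816 17.0180
39.2129 23.4162 10.6384
46.5130 31.1050 15.8229 5.3911
53.0859 39.2129 22.6953 8.9098 1.7845
59.0039 46.5130 31.1050 14.3181 3.3821 0.1307
64.3324 53.0859 39.2129 22.1000 6.4013 0.2568 0.0000
69.1301 59.0039 46.5130 31.1050 12.0986 0.5044 0.0000 0.0000
73.4497 64.3324 53.0859 39.2129 22.1000 0.9907 0.0000 0.0000 0.0000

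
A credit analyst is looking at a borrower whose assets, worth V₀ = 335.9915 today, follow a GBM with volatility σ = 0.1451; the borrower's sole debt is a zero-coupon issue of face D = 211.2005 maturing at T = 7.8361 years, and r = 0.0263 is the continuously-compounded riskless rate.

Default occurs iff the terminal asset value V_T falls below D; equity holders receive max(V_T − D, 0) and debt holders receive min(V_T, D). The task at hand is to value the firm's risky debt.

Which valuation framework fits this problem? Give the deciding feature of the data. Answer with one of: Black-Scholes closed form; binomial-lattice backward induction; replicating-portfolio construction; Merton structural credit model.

framework: Merton structural credit model

Key observation: the asked-for credit quantity lives on the firm's capital structure — asset value, asset volatility, debt face 211.2005 — which is the structural model's domain.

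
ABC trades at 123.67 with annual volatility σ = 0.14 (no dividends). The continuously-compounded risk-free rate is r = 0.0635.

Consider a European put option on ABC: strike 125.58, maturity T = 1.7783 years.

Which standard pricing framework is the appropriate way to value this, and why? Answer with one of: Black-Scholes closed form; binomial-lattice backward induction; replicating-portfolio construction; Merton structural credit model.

framework: Black-Scholes closed form

Key observation: the strike-125.58 put on ABC is European-exercise on a continuously-modelled lognormal underlying, so its value is a single closed-form evaluation.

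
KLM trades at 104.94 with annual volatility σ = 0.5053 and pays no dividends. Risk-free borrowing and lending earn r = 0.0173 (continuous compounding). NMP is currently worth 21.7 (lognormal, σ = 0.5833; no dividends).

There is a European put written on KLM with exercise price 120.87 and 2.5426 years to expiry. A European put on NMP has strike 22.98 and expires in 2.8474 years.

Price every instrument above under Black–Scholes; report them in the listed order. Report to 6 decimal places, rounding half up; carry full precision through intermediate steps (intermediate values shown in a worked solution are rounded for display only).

[KLM put K=120.87]
σ√T = 0.5053·√2.5426 = 0.805728
d₁ = (ln(S/K) + (r+σ²/2)T) / (σ√T) = (ln(104.94/120.87) + (0.0173+0.5053²/2)·2.5426) / 0.805728 = (-0.141327 + 0.368586) / 0.805728 = 0.282054
d₂ = d₁ − σ√T = 0.282054 − 0.805728 = -0.523674
e^{−rT} = 0.956966
N(−d₁) = 0.388951,  N(−d₂) = 0.699747
price = K·e^{−rT}·N(−d₂) − S·N(−d₁) = 80.938737 − 40.816523 = 40.122214
[NMP put K=22.98]
σ√T = 0.5833·√2.8474 = 0.984274
d₁ = (ln(S/K) + (r+σ²/2)T) / (σ√T) = (ln(21.7/22.98) + (0.0173+0.5833²/2)·2.8474) / 0.984274 = (-0.057312 + 0.533658) / 0.984274 = 0.483957
d₂ = d₁ − σ√T = 0.483957 − 0.984274 = -0.500318
e^{−rT} = 0.951934
N(−d₁) = 0.314208,  N(−d₂) = 0.691574
price = K·e^{−rT}·N(−d₂) − S·N(−d₁) = 15.128489 − 6.818321 = 8.310168

price(KLM put K=120.87) = 40.122214
price(NMP put K=22.98) = 8.310168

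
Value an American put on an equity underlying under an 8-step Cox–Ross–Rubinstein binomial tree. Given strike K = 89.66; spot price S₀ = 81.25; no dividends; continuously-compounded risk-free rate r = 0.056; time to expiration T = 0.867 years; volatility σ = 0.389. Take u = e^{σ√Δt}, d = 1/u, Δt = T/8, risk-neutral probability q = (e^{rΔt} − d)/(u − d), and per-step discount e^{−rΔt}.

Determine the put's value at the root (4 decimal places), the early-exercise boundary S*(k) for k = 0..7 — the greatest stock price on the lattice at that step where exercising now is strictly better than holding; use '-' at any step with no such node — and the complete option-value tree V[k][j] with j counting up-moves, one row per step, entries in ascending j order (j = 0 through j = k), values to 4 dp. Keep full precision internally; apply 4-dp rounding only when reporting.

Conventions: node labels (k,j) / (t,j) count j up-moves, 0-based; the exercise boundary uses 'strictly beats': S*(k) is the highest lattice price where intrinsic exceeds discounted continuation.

price = 15.1667
boundary = - - - 55.3319 62.8915 55.3319 62.8915 71.4838
tree:
15.1667
20.5708 9.7687
27.0346 14.1443 5.3669
34.3281 19.8305 8.4419 2.2549
40.9789 26.7685 12.9047 3.9335 0.5478
46.8304 34.3281 19.0262 6.7371 1.0843 0.0000
51.9785 40.9789 26.7685 11.2591 2.1464 0.0000 0.0000
56.5078 46.8304 34.3281 18.1762 4.2487 0.0000 0.0000 0.0000
60.4927 51.9785 40.9789 26.7685 8.4100 0.0000 0.0000 0.0000 0.0000

Δt=0.10837, u=1.13662, d=0.87980, q=0.49173, disc=e^(-rΔt)=0.99395
k=8 terminal: V=max(K-S,0) → 60.4927 51.9785 40.9789 26.7685 8.4100 0.0000 0.0000 0.0000 0.0000
k=7: j=0 S=33.1522 intr=56.5078 cont=55.9653 V=56.5078[EX]; j=1 S=42.8296 intr=46.8304 cont=46.2879 V=46.8304[EX]; j=2 S=55.3319 intr=34.3281 cont=33.7856 V=34.3281[EX]; j=3 S=71.4838 intr=18.1762 cont=17.6337 V=18.1762[EX]; j=4 S=92.3505 intr=0.0000 cont=4.2487 V=4.2487[hold]; j=5 S=119.3084 intr=0.0000 cont=0.0000 V=0.0000[hold]; j=6 S=154.1355 intr=0.0000 cont=0.0000 V=0.0000[hold]; j=7 S=199.1289 intr=0.0000 cont=0.0000 V=0.0000[hold]  S*(7)=71.4838
k=6: j=0 S=37.6815 intr=51.9785 cont=51.4360 V=51.9785[EX]; j=1 S=48.6811 intr=40.9789 cont=40.4364 V=40.9789[EX]; j=2 S=62.8915 intr=26.7685 cont=26.2260 V=26.7685[EX]; j=3 S=81.2500 intr=8.4100 cont=11.2591 V=11.2591[hold]; j=4 S=104.9675 intr=0.0000 cont=2.1464 V=2.1464[hold]; j=5 S=135.6084 intr=0.0000 cont=0.0000 V=0.0000[hold]; j=6 S=175.1937 intr=0.0000 cont=0.0000 V=0.0000[hold]  S*(6)=62.8915
k=5: j=0 S=42.8296 intr=46.8304 cont=46.2879 V=46.8304[EX]; j=1 S=55.3319 intr=34.3281 cont=33.7856 V=34.3281[EX]; j=2 S=71.4838 intr=18.1762 cont=19.0262 V=19.0262[hold]; j=3 S=92.3505 intr=0.0000 cont=6.7371 V=6.7371[hold]; j=4 S=119.3084 intr=0.0000 cont=1.0843 V=1.0843[hold]; j=5 S=154.1355 intr=0.0000 cont=0.0000 V=0.0000[hold]  S*(5)=55.3319
k=4: j=0 S=48.6811 intr=40.9789 cont=40.4364 V=40.9789[EX]; j=1 S=62.8915 intr=26.7685 cont=26.6415 V=26.7685[EX]; j=2 S=81.2500 intr=8.4100 cont=12.9047 V=12.9047[hold]; j=3 S=104.9675 intr=0.0000 cont=3.9335 V=3.9335[hold]; j=4 S=135.6084 intr=0.0000 cont=0.5478 V=0.5478[hold]  S*(4)=62.8915
k=3: j=0 S=55.3319 intr=34.3281 cont=33.7856 V=34.3281[EX]; j=1 S=71.4838 intr=18.1762 cont=19.8305 V=19.8305[hold]; j=2 S=92.3505 intr=0.0000 cont=8.4419 V=8.4419[hold]; j=3 S=119.3084 intr=0.0000 cont=2.2549 V=2.2549[hold]  S*(3)=55.3319
k=2: j=0 S=62.8915 intr=26.7685 cont=27.0346 V=27.0346[hold]; j=1 S=81.2500 intr=8.4100 cont=14.1443 V=14.1443[hold]; j=2 S=104.9675 intr=0.0000 cont=5.3669 V=5.3669[hold]  S*(2)=-
k=1: j=0 S=71.4838 intr=18.1762 cont=20.5708 V=20.5708[hold]; j=1 S=92.3505 intr=0.0000 cont=9.7687 V=9.7687[hold]  S*(1)=-
k=0: j=0 S=81.2500 intr=8.4100 cont=15.1667 V=15.1667[hold]  S*(0)=-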